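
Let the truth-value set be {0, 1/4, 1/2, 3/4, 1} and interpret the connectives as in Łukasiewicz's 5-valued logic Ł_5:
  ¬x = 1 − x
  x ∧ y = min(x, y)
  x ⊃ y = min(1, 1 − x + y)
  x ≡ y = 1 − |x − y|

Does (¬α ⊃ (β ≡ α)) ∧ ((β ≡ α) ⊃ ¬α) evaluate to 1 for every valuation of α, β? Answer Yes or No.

Counterexample: take α = 0, β = 1/4.
¬α = ¬0 = 1
β ≡ α = 1/4 ≡ 0 = 3/4
¬α ⊃ (β ≡ α) = 1 ⊃ 3/4 = 3/4
(β ≡ α) ⊃ ¬α = 3/4 ⊃ 1 = 1
(¬α ⊃ (β ≡ α)) ∧ ((β ≡ α) ⊃ ¬α) = 3/4 ∧ 1 = 3/4
This gives 3/4 ≠ 1.

No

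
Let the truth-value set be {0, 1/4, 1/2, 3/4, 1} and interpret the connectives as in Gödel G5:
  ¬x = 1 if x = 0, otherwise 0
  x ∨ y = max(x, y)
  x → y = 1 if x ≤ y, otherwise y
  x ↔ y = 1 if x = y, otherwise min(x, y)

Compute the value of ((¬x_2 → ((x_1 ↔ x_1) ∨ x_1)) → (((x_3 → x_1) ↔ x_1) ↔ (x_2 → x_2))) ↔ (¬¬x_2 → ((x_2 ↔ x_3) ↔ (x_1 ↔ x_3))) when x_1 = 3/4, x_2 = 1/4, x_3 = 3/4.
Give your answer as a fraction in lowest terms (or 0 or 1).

¬x_2 = ¬1/4 = 0
x_1 ↔ x_1 = 3/4 ↔ 3/4 = 1
(x_1 ↔ x_1) ∨ x_1 = 1 ∨ 3/4 = 1
¬x_2 → ((x_1 ↔ x_1) ∨ x_1) = 0 → 1 = 1
x_3 → x_1 = 3/4 → 3/4 = 1
(x_3 → x_1) ↔ x_1 = 1 ↔ 3/4 = 3/4
x_2 → x_2 = 1/4 → 1/4 = 1
((x_3 → x_1) ↔ x_1) ↔ (x_2 → x_2) = 3/4 ↔ 1 = 3/4
(¬x_2 → ((x_1 ↔ x_1) ∨ x_1)) → (((x_3 → x_1) ↔ x_1) ↔ (x_2 → x_2)) = 1 → 3/4 = 3/4
¬x_2 = ¬1/4 = 0
¬¬x_2 = ¬0 = 1
x_2 ↔ x_3 = 1/4 ↔ 3/4 = 1/4
x_1 ↔ x_3 = 3/4 ↔ 3/4 = 1
(x_2 ↔ x_3) ↔ (x_1 ↔ x_3) = 1/4 ↔ 1 = 1/4
¬¬x_2 → ((x_2 ↔ x_3) ↔ (x_1 ↔ x_3)) = 1 → 1/4 = 1/4
((¬x_2 → ((x_1 ↔ x_1) ∨ x_1)) → (((x_3 → x_1) ↔ x_1) ↔ (x_2 → x_2))) ↔ (¬¬x_2 → ((x_2 ↔ x_3) ↔ (x_1 ↔ x_3))) = 3/4 ↔ 1/4 = 1/4

1/4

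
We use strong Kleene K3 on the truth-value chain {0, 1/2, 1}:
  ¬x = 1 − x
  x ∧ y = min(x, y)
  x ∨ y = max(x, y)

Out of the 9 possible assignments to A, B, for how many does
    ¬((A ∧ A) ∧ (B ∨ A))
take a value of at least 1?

3

A = 0, B = 0 ↦ 1  ≥
A = 0, B = 1/2 ↦ 1  ≥
A = 0, B = 1 ↦ 1  ≥
A = 1/2, B = 0 ↦ 1/2  <
A = 1/2, B = 1/2 ↦ 1/2  <
A = 1/2, B = 1 ↦ 1/2  <
A = 1, B = 0 ↦ 0  <
A = 1, B = 1/2 ↦ 0  <
A = 1, B = 1 ↦ 0  <
So 3 of the 9 assignments meet the threshold.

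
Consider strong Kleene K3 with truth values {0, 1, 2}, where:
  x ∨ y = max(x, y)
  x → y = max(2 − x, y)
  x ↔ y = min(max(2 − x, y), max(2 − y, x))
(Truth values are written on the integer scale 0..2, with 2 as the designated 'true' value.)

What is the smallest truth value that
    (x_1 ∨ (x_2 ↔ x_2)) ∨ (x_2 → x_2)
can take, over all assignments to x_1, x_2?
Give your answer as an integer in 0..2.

Take x_1 = 0, x_2 = 1:
x_2 ↔ x_2 = 1 ↔ 1 = 1
x_1 ∨ (x_2 ↔ x_2) = 0 ∨ 1 = 1
x_2 → x_2 = 1 → 1 = 1
(x_1 ∨ (x_2 ↔ x_2)) ∨ (x_2 → x_2) = 1 ∨ 1 = 1
No assignment yields a value below 1, so this is the minimum.

1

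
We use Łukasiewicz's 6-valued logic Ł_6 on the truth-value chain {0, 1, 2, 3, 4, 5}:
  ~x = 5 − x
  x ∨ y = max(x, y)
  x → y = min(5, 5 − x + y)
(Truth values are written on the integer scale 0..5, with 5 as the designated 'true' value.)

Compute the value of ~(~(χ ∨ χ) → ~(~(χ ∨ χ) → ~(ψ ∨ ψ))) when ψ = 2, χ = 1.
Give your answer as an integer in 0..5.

χ ∨ χ = 1 ∨ 1 = 1
~(χ ∨ χ) = ~1 = 4
χ ∨ χ = 1 ∨ 1 = 1
~(χ ∨ χ) = ~1 = 4
ψ ∨ ψ = 2 ∨ 2 = 2
~(ψ ∨ ψ) = ~2 = 3
~(χ ∨ χ) → ~(ψ ∨ ψ) = 4 → 3 = 4
~(~(χ ∨ χ) → ~(ψ ∨ ψ)) = ~4 = 1
~(χ ∨ χ) → ~(~(χ ∨ χ) → ~(ψ ∨ ψ)) = 4 → 1 = 2
~(~(χ ∨ χ) → ~(~(χ ∨ χ) → ~(ψ ∨ ψ))) = ~2 = 3

3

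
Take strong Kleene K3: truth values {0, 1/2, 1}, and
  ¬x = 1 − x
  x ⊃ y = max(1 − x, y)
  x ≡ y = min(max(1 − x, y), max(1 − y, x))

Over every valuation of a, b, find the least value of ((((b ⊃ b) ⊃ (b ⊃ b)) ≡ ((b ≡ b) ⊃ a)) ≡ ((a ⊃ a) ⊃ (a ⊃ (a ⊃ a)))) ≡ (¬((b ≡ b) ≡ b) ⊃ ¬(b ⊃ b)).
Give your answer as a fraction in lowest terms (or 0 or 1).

Take a = 0, b = 1:
b ⊃ b = 1 ⊃ 1 = 1
b ⊃ b = 1 ⊃ 1 = 1
(b ⊃ b) ⊃ (b ⊃ b) = 1 ⊃ 1 = 1
b ≡ b = 1 ≡ 1 = 1
(b ≡ b) ⊃ a = 1 ⊃ 0 = 0
((b ⊃ b) ⊃ (b ⊃ b)) ≡ ((b ≡ b) ⊃ a) = 1 ≡ 0 = 0
a ⊃ a = 0 ⊃ 0 = 1
a ⊃ a = 0 ⊃ 0 = 1
a ⊃ (a ⊃ a) = 0 ⊃ 1 = 1
(a ⊃ a) ⊃ (a ⊃ (a ⊃ a)) = 1 ⊃ 1 = 1
(((b ⊃ b) ⊃ (b ⊃ b)) ≡ ((b ≡ b) ⊃ a)) ≡ ((a ⊃ a) ⊃ (a ⊃ (a ⊃ a))) = 0 ≡ 1 = 0
b ≡ b = 1 ≡ 1 = 1
(b ≡ b) ≡ b = 1 ≡ 1 = 1
¬((b ≡ b) ≡ b) = ¬1 = 0
b ⊃ b = 1 ⊃ 1 = 1
¬(b ⊃ b) = ¬1 = 0
¬((b ≡ b) ≡ b) ⊃ ¬(b ⊃ b) = 0 ⊃ 0 = 1
((((b ⊃ b) ⊃ (b ⊃ b)) ≡ ((b ≡ b) ⊃ a)) ≡ ((a ⊃ a) ⊃ (a ⊃ (a ⊃ a)))) ≡ (¬((b ≡ b) ≡ b) ⊃ ¬(b ⊃ b)) = 0 ≡ 1 = 0
No assignment yields a value below 0, so this is the minimum.

0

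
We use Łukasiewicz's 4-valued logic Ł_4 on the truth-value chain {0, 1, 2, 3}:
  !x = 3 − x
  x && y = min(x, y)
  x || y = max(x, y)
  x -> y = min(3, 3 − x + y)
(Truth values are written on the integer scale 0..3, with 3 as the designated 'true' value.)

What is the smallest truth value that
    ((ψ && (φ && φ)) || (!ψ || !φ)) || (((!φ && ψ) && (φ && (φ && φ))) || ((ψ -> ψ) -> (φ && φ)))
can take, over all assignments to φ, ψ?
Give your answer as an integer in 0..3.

2

Take φ = 1, ψ = 1:
φ && φ = 1 && 1 = 1
ψ && (φ && φ) = 1 && 1 = 1
!ψ = !1 = 2
!φ = !1 = 2
!ψ || !φ = 2 || 2 = 2
(ψ && (φ && φ)) || (!ψ || !φ) = 1 || 2 = 2
!φ = !1 = 2
!φ && ψ = 2 && 1 = 1
φ && φ = 1 && 1 = 1
φ && (φ && φ) = 1 && 1 = 1
(!φ && ψ) && (φ && (φ && φ)) = 1 && 1 = 1
ψ -> ψ = 1 -> 1 = 3
φ && φ = 1 && 1 = 1
(ψ -> ψ) -> (φ && φ) = 3 -> 1 = 1
((!φ && ψ) && (φ && (φ && φ))) || ((ψ -> ψ) -> (φ && φ)) = 1 || 1 = 1
((ψ && (φ && φ)) || (!ψ || !φ)) || (((!φ && ψ) && (φ && (φ && φ))) || ((ψ -> ψ) -> (φ && φ))) = 2 || 1 = 2
No assignment yields a value below 2, so this is the minimum.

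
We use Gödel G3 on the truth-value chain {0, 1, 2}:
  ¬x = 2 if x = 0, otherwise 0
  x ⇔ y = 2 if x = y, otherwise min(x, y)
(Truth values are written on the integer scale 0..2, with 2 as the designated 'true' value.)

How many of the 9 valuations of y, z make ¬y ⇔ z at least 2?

3

y = 0, z = 0 ↦ 0  <
y = 0, z = 1 ↦ 1  <
y = 0, z = 2 ↦ 2  ≥
y = 1, z = 0 ↦ 2  ≥
y = 1, z = 1 ↦ 0  <
y = 1, z = 2 ↦ 0  <
y = 2, z = 0 ↦ 2  ≥
y = 2, z = 1 ↦ 0  <
y = 2, z = 2 ↦ 0  <
So 3 of the 9 assignments meet the threshold.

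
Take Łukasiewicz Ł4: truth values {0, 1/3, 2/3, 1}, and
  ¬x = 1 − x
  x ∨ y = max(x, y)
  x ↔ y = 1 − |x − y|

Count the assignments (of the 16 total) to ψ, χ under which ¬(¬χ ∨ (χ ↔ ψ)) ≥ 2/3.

ψ = 0, χ = 0 ↦ 0  <
ψ = 0, χ = 1/3 ↦ 1/3  <
ψ = 0, χ = 2/3 ↦ 2/3  ≥
ψ = 0, χ = 1 ↦ 1  ≥
ψ = 1/3, χ = 0 ↦ 0  <
ψ = 1/3, χ = 1/3 ↦ 0  <
ψ = 1/3, χ = 2/3 ↦ 1/3  <
ψ = 1/3, χ = 1 ↦ 2/3  ≥
ψ = 2/3, χ = 0 ↦ 0  <
ψ = 2/3, χ = 1/3 ↦ 1/3  <
ψ = 2/3, χ = 2/3 ↦ 0  <
ψ = 2/3, χ = 1 ↦ 1/3  <
ψ = 1, χ = 0 ↦ 0  <
ψ = 1, χ = 1/3 ↦ 1/3  <
ψ = 1, χ = 2/3 ↦ 1/3  <
ψ = 1, χ = 1 ↦ 0  <
So 3 of the 16 assignments meet the threshold.

3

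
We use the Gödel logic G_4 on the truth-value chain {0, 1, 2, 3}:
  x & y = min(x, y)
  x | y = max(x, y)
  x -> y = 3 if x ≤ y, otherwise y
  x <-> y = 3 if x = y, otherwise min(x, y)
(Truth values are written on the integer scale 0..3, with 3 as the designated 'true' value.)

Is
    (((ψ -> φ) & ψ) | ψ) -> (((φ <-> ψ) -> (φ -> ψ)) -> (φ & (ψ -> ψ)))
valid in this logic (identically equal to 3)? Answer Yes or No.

No

Counterexample: take φ = 0, ψ = 1.
ψ -> φ = 1 -> 0 = 0
(ψ -> φ) & ψ = 0 & 1 = 0
((ψ -> φ) & ψ) | ψ = 0 | 1 = 1
φ <-> ψ = 0 <-> 1 = 0
φ -> ψ = 0 -> 1 = 3
(φ <-> ψ) -> (φ -> ψ) = 0 -> 3 = 3
ψ -> ψ = 1 -> 1 = 3
φ & (ψ -> ψ) = 0 & 3 = 0
((φ <-> ψ) -> (φ -> ψ)) -> (φ & (ψ -> ψ)) = 3 -> 0 = 0
(((ψ -> φ) & ψ) | ψ) -> (((φ <-> ψ) -> (φ -> ψ)) -> (φ & (ψ -> ψ))) = 1 -> 0 = 0
This gives 0 ≠ 3.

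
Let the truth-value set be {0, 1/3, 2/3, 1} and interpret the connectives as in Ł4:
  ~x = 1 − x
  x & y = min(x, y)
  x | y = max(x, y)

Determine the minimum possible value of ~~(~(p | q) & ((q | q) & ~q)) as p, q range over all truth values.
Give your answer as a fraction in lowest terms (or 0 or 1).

Take p = 0, q = 0:
p | q = 0 | 0 = 0
~(p | q) = ~0 = 1
q | q = 0 | 0 = 0
~q = ~0 = 1
(q | q) & ~q = 0 & 1 = 0
~(p | q) & ((q | q) & ~q) = 1 & 0 = 0
~(~(p | q) & ((q | q) & ~q)) = ~0 = 1
~~(~(p | q) & ((q | q) & ~q)) = ~1 = 0
No assignment yields a value below 0, so this is the minimum.

0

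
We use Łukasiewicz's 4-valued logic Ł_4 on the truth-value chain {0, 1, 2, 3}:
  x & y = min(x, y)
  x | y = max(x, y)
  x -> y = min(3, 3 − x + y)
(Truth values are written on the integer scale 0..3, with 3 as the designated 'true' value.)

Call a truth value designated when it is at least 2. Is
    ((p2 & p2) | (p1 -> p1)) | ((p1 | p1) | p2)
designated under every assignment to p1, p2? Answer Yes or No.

Yes

p1 = 0, p2 = 0 ↦ 3
p1 = 0, p2 = 1 ↦ 3
p1 = 0, p2 = 2 ↦ 3
p1 = 0, p2 = 3 ↦ 3
p1 = 1, p2 = 0 ↦ 3
p1 = 1, p2 = 1 ↦ 3
p1 = 1, p2 = 2 ↦ 3
p1 = 1, p2 = 3 ↦ 3
p1 = 2, p2 = 0 ↦ 3
p1 = 2, p2 = 1 ↦ 3
p1 = 2, p2 = 2 ↦ 3
p1 = 2, p2 = 3 ↦ 3
p1 = 3, p2 = 0 ↦ 3
p1 = 3, p2 = 1 ↦ 3
p1 = 3, p2 = 2 ↦ 3
p1 = 3, p2 = 3 ↦ 3
Every assignment gives a value ≥ 2.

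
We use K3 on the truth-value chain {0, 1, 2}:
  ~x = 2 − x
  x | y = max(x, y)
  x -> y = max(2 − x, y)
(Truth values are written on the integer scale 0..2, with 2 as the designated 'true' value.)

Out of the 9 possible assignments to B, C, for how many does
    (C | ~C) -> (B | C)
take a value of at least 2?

5

B = 0, C = 0 ↦ 0  <
B = 0, C = 1 ↦ 1  <
B = 0, C = 2 ↦ 2  ≥
B = 1, C = 0 ↦ 1  <
B = 1, C = 1 ↦ 1  <
B = 1, C = 2 ↦ 2  ≥
B = 2, C = 0 ↦ 2  ≥
B = 2, C = 1 ↦ 2  ≥
B = 2, C = 2 ↦ 2  ≥
So 5 of the 9 assignments meet the threshold.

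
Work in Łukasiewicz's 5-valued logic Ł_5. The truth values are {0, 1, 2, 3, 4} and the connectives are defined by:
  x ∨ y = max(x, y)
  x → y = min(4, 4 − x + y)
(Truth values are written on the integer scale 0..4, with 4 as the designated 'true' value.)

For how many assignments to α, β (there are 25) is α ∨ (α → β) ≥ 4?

19

value 4: 19 assignments (counts)
value 3: 5 assignments
value 2: 1 assignment
So 19 of the 25 assignments meet the threshold.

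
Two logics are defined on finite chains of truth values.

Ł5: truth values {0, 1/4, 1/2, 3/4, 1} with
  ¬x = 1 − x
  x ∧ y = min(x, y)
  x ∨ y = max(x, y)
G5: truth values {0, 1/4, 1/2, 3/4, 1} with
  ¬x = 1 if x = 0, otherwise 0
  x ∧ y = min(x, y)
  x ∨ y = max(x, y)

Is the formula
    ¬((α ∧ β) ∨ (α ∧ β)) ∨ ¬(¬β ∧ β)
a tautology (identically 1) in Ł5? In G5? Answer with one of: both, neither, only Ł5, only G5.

In Ł5: at α = 1/4, β = 1/4 the value is 3/4 — not a tautology.
In G5: every assignment gives 1 — tautology.

only G5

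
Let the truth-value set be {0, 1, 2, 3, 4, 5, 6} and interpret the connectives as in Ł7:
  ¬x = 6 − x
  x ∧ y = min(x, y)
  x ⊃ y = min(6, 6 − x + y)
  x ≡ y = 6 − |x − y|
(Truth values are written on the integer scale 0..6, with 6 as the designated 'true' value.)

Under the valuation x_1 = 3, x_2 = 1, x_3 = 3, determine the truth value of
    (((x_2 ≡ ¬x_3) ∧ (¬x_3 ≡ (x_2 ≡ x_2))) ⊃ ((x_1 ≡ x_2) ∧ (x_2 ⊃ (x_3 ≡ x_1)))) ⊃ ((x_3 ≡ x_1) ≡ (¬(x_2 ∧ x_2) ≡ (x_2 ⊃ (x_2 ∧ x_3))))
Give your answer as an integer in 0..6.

¬x_3 = ¬3 = 3
x_2 ≡ ¬x_3 = 1 ≡ 3 = 4
¬x_3 = ¬3 = 3
x_2 ≡ x_2 = 1 ≡ 1 = 6
¬x_3 ≡ (x_2 ≡ x_2) = 3 ≡ 6 = 3
(x_2 ≡ ¬x_3) ∧ (¬x_3 ≡ (x_2 ≡ x_2)) = 4 ∧ 3 = 3
x_1 ≡ x_2 = 3 ≡ 1 = 4
x_3 ≡ x_1 = 3 ≡ 3 = 6
x_2 ⊃ (x_3 ≡ x_1) = 1 ⊃ 6 = 6
(x_1 ≡ x_2) ∧ (x_2 ⊃ (x_3 ≡ x_1)) = 4 ∧ 6 = 4
((x_2 ≡ ¬x_3) ∧ (¬x_3 ≡ (x_2 ≡ x_2))) ⊃ ((x_1 ≡ x_2) ∧ (x_2 ⊃ (x_3 ≡ x_1))) = 3 ⊃ 4 = 6
x_3 ≡ x_1 = 3 ≡ 3 = 6
x_2 ∧ x_2 = 1 ∧ 1 = 1
¬(x_2 ∧ x_2) = ¬1 = 5
x_2 ∧ x_3 = 1 ∧ 3 = 1
x_2 ⊃ (x_2 ∧ x_3) = 1 ⊃ 1 = 6
¬(x_2 ∧ x_2) ≡ (x_2 ⊃ (x_2 ∧ x_3)) = 5 ≡ 6 = 5
(x_3 ≡ x_1) ≡ (¬(x_2 ∧ x_2) ≡ (x_2 ⊃ (x_2 ∧ x_3))) = 6 ≡ 5 = 5
(((x_2 ≡ ¬x_3) ∧ (¬x_3 ≡ (x_2 ≡ x_2))) ⊃ ((x_1 ≡ x_2) ∧ (x_2 ⊃ (x_3 ≡ x_1)))) ⊃ ((x_3 ≡ x_1) ≡ (¬(x_2 ∧ x_2) ≡ (x_2 ⊃ (x_2 ∧ x_3)))) = 6 ⊃ 5 = 5

5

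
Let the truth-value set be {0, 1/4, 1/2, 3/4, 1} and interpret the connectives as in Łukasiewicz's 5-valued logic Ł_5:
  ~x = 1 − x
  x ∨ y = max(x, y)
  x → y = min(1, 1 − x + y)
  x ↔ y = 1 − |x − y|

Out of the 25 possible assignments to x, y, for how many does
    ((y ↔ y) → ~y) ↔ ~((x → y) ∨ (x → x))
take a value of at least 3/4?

value 1: 5 assignments (counts)
value 3/4: 5 assignments (counts)
value 1/2: 5 assignments
value 1/4: 5 assignments
value 0: 5 assignments
So 10 of the 25 assignments meet the threshold.

10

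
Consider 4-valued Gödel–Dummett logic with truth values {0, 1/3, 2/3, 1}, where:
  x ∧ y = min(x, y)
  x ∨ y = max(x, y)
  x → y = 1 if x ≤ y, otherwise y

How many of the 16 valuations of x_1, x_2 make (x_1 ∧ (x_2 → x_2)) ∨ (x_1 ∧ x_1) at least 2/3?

8

x_1 = 0, x_2 = 0 ↦ 0  <
x_1 = 0, x_2 = 1/3 ↦ 0  <
x_1 = 0, x_2 = 2/3 ↦ 0  <
x_1 = 0, x_2 = 1 ↦ 0  <
x_1 = 1/3, x_2 = 0 ↦ 1/3  <
x_1 = 1/3, x_2 = 1/3 ↦ 1/3  <
x_1 = 1/3, x_2 = 2/3 ↦ 1/3  <
x_1 = 1/3, x_2 = 1 ↦ 1/3  <
x_1 = 2/3, x_2 = 0 ↦ 2/3  ≥
x_1 = 2/3, x_2 = 1/3 ↦ 2/3  ≥
x_1 = 2/3, x_2 = 2/3 ↦ 2/3  ≥
x_1 = 2/3, x_2 = 1 ↦ 2/3  ≥
x_1 = 1, x_2 = 0 ↦ 1  ≥
x_1 = 1, x_2 = 1/3 ↦ 1  ≥
x_1 = 1, x_2 = 2/3 ↦ 1  ≥
x_1 = 1, x_2 = 1 ↦ 1  ≥
So 8 of the 16 assignments meet the threshold.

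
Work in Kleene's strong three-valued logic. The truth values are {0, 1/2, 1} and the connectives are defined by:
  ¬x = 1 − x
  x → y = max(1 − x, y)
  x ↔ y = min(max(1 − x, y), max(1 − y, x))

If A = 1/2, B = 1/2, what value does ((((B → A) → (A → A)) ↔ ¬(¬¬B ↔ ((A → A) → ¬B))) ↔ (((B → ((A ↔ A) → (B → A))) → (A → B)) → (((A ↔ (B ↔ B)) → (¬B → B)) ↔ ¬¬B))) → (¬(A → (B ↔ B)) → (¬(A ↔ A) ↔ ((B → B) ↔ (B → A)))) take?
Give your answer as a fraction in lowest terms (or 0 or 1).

B → A = 1/2 → 1/2 = 1/2
A → A = 1/2 → 1/2 = 1/2
(B → A) → (A → A) = 1/2 → 1/2 = 1/2
¬B = ¬1/2 = 1/2
¬¬B = ¬1/2 = 1/2
A → A = 1/2 → 1/2 = 1/2
¬B = ¬1/2 = 1/2
(A → A) → ¬B = 1/2 → 1/2 = 1/2
¬¬B ↔ ((A → A) → ¬B) = 1/2 ↔ 1/2 = 1/2
¬(¬¬B ↔ ((A → A) → ¬B)) = ¬1/2 = 1/2
((B → A) → (A → A)) ↔ ¬(¬¬B ↔ ((A → A) → ¬B)) = 1/2 ↔ 1/2 = 1/2
A ↔ A = 1/2 ↔ 1/2 = 1/2
B → A = 1/2 → 1/2 = 1/2
(A ↔ A) → (B → A) = 1/2 → 1/2 = 1/2
B → ((A ↔ A) → (B → A)) = 1/2 → 1/2 = 1/2
A → B = 1/2 → 1/2 = 1/2
(B → ((A ↔ A) → (B → A))) → (A → B) = 1/2 → 1/2 = 1/2
B ↔ B = 1/2 ↔ 1/2 = 1/2
A ↔ (B ↔ B) = 1/2 ↔ 1/2 = 1/2
¬B = ¬1/2 = 1/2
¬B → B = 1/2 → 1/2 = 1/2
(A ↔ (B ↔ B)) → (¬B → B) = 1/2 → 1/2 = 1/2
¬B = ¬1/2 = 1/2
¬¬B = ¬1/2 = 1/2
((A ↔ (B ↔ B)) → (¬B → B)) ↔ ¬¬B = 1/2 ↔ 1/2 = 1/2
((B → ((A ↔ A) → (B → A))) → (A → B)) → (((A ↔ (B ↔ B)) → (¬B → B)) ↔ ¬¬B) = 1/2 → 1/2 = 1/2
(((B → A) → (A → A)) ↔ ¬(¬¬B ↔ ((A → A) → ¬B))) ↔ (((B → ((A ↔ A) → (B → A))) → (A → B)) → (((A ↔ (B ↔ B)) → (¬B → B)) ↔ ¬¬B)) = 1/2 ↔ 1/2 = 1/2
B ↔ B = 1/2 ↔ 1/2 = 1/2
A → (B ↔ B) = 1/2 → 1/2 = 1/2
¬(A → (B ↔ B)) = ¬1/2 = 1/2
A ↔ A = 1/2 ↔ 1/2 = 1/2
¬(A ↔ A) = ¬1/2 = 1/2
B → B = 1/2 → 1/2 = 1/2
B → A = 1/2 → 1/2 = 1/2
(B → B) ↔ (B → A) = 1/2 ↔ 1/2 = 1/2
¬(A ↔ A) ↔ ((B → B) ↔ (B → A)) = 1/2 ↔ 1/2 = 1/2
¬(A → (B ↔ B)) → (¬(A ↔ A) ↔ ((B → B) ↔ (B → A))) = 1/2 → 1/2 = 1/2
((((B → A) → (A → A)) ↔ ¬(¬¬B ↔ ((A → A) → ¬B))) ↔ (((B → ((A ↔ A) → (B → A))) → (A → B)) → (((A ↔ (B ↔ B)) → (¬B → B)) ↔ ¬¬B))) → (¬(A → (B ↔ B)) → (¬(A ↔ A) ↔ ((B → B) ↔ (B → A)))) = 1/2 → 1/2 = 1/2

1/2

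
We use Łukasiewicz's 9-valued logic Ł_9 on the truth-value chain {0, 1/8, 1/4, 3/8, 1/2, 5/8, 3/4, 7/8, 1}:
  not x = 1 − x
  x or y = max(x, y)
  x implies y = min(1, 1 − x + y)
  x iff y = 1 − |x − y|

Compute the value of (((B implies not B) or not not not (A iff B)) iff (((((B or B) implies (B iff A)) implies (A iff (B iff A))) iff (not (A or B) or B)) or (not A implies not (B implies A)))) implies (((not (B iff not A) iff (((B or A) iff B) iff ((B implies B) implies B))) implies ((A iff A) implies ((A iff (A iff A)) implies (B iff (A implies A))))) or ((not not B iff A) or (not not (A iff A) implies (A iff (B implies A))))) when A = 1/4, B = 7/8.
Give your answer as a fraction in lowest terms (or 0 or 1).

not B = not 7/8 = 1/8
B implies not B = 7/8 implies 1/8 = 1/4
A iff B = 1/4 iff 7/8 = 3/8
not (A iff B) = not 3/8 = 5/8
not not (A iff B) = not 5/8 = 3/8
not not not (A iff B) = not 3/8 = 5/8
(B implies not B) or not not not (A iff B) = 1/4 or 5/8 = 5/8
B or B = 7/8 or 7/8 = 7/8
B iff A = 7/8 iff 1/4 = 3/8
(B or B) implies (B iff A) = 7/8 implies 3/8 = 1/2
B iff A = 7/8 iff 1/4 = 3/8
A iff (B iff A) = 1/4 iff 3/8 = 7/8
((B or B) implies (B iff A)) implies (A iff (B iff A)) = 1/2 implies 7/8 = 1
A or B = 1/4 or 7/8 = 7/8
not (A or B) = not 7/8 = 1/8
not (A or B) or B = 1/8 or 7/8 = 7/8
(((B or B) implies (B iff A)) implies (A iff (B iff A))) iff (not (A or B) or B) = 1 iff 7/8 = 7/8
not A = not 1/4 = 3/4
B implies A = 7/8 implies 1/4 = 3/8
not (B implies A) = not 3/8 = 5/8
not A implies not (B implies A) = 3/4 implies 5/8 = 7/8
((((B or B) implies (B iff A)) implies (A iff (B iff A))) iff (not (A or B) or B)) or (not A implies not (B implies A)) = 7/8 or 7/8 = 7/8
((B implies not B) or not not not (A iff B)) iff (((((B or B) implies (B iff A)) implies (A iff (B iff A))) iff (not (A or B) or B)) or (not A implies not (B implies A))) = 5/8 iff 7/8 = 3/4
not A = not 1/4 = 3/4
B iff not A = 7/8 iff 3/4 = 7/8
not (B iff not A) = not 7/8 = 1/8
B or A = 7/8 or 1/4 = 7/8
(B or A) iff B = 7/8 iff 7/8 = 1
B implies B = 7/8 implies 7/8 = 1
(B implies B) implies B = 1 implies 7/8 = 7/8
((B or A) iff B) iff ((B implies B) implies B) = 1 iff 7/8 = 7/8
not (B iff not A) iff (((B or A) iff B) iff ((B implies B) implies B)) = 1/8 iff 7/8 = 1/4
A iff A = 1/4 iff 1/4 = 1
A iff A = 1/4 iff 1/4 = 1
A iff (A iff A) = 1/4 iff 1 = 1/4
A implies A = 1/4 implies 1/4 = 1
B iff (A implies A) = 7/8 iff 1 = 7/8
(A iff (A iff A)) implies (B iff (A implies A)) = 1/4 implies 7/8 = 1
(A iff A) implies ((A iff (A iff A)) implies (B iff (A implies A))) = 1 implies 1 = 1
(not (B iff not A) iff (((B or A) iff B) iff ((B implies B) implies B))) implies ((A iff A) implies ((A iff (A iff A)) implies (B iff (A implies A)))) = 1/4 implies 1 = 1
not B = not 7/8 = 1/8
not not B = not 1/8 = 7/8
not not B iff A = 7/8 iff 1/4 = 3/8
A iff A = 1/4 iff 1/4 = 1
not (A iff A) = not 1 = 0
not not (A iff A) = not 0 = 1
B implies A = 7/8 implies 1/4 = 3/8
A iff (B implies A) = 1/4 iff 3/8 = 7/8
not not (A iff A) implies (A iff (B implies A)) = 1 implies 7/8 = 7/8
(not not B iff A) or (not not (A iff A) implies (A iff (B implies A))) = 3/8 or 7/8 = 7/8
((not (B iff not A) iff (((B or A) iff B) iff ((B implies B) implies B))) implies ((A iff A) implies ((A iff (A iff A)) implies (B iff (A implies A))))) or ((not not B iff A) or (not not (A iff A) implies (A iff (B implies A)))) = 1 or 7/8 = 1
(((B implies not B) or not not not (A iff B)) iff (((((B or B) implies (B iff A)) implies (A iff (B iff A))) iff (not (A or B) or B)) or (not A implies not (B implies A)))) implies (((not (B iff not A) iff (((B or A) iff B) iff ((B implies B) implies B))) implies ((A iff A) implies ((A iff (A iff A)) implies (B iff (A implies A))))) or ((not not B iff A) or (not not (A iff A) implies (A iff (B implies A))))) = 3/4 implies 1 = 1

1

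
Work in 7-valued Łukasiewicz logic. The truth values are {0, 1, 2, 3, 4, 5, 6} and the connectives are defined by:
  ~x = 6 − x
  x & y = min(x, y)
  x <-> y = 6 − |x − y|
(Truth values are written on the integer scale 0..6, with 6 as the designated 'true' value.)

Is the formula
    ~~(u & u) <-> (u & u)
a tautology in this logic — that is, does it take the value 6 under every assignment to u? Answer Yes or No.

Yes

u = 0 ↦ 6
u = 1 ↦ 6
u = 2 ↦ 6
u = 3 ↦ 6
u = 4 ↦ 6
u = 5 ↦ 6
u = 6 ↦ 6
Every assignment gives a value ≥ 6.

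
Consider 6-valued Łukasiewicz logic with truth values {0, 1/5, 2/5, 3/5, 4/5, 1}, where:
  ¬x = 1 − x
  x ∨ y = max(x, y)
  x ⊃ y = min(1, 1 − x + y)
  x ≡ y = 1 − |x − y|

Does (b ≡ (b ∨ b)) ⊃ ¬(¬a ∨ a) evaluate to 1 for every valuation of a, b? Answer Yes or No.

Counterexample: take a = 0, b = 0.
b ∨ b = 0 ∨ 0 = 0
b ≡ (b ∨ b) = 0 ≡ 0 = 1
¬a = ¬0 = 1
¬a ∨ a = 1 ∨ 0 = 1
¬(¬a ∨ a) = ¬1 = 0
(b ≡ (b ∨ b)) ⊃ ¬(¬a ∨ a) = 1 ⊃ 0 = 0
This gives 0 ≠ 1.

No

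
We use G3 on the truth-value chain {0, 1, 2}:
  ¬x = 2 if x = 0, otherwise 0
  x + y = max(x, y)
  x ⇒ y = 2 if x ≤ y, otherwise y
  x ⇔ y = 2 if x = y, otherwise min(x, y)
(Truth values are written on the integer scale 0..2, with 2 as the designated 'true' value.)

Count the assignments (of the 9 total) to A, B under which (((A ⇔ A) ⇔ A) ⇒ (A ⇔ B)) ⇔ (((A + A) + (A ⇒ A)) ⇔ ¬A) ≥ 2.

A = 0, B = 0 ↦ 2  ≥
A = 0, B = 1 ↦ 2  ≥
A = 0, B = 2 ↦ 2  ≥
A = 1, B = 0 ↦ 2  ≥
A = 1, B = 1 ↦ 0  <
A = 1, B = 2 ↦ 0  <
A = 2, B = 0 ↦ 2  ≥
A = 2, B = 1 ↦ 0  <
A = 2, B = 2 ↦ 0  <
So 5 of the 9 assignments meet the threshold.

5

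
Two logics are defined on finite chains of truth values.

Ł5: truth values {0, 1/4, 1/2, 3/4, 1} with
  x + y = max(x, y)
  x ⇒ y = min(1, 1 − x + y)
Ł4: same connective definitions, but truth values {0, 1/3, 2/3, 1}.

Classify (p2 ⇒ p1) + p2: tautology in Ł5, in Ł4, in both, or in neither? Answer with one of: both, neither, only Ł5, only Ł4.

In Ł5: at p1 = 0, p2 = 1/4 the value is 3/4 — not a tautology.
In Ł4: at p1 = 0, p2 = 1/3 the value is 2/3 — not a tautology.

neither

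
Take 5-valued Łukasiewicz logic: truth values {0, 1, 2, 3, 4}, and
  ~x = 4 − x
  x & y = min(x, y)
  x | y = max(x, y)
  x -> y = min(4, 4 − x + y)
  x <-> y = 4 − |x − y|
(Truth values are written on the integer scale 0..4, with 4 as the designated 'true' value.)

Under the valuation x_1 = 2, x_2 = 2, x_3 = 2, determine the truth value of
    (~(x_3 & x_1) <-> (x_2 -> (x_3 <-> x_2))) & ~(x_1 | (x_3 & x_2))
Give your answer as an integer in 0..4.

x_3 & x_1 = 2 & 2 = 2
~(x_3 & x_1) = ~2 = 2
x_3 <-> x_2 = 2 <-> 2 = 4
x_2 -> (x_3 <-> x_2) = 2 -> 4 = 4
~(x_3 & x_1) <-> (x_2 -> (x_3 <-> x_2)) = 2 <-> 4 = 2
x_3 & x_2 = 2 & 2 = 2
x_1 | (x_3 & x_2) = 2 | 2 = 2
~(x_1 | (x_3 & x_2)) = ~2 = 2
(~(x_3 & x_1) <-> (x_2 -> (x_3 <-> x_2))) & ~(x_1 | (x_3 & x_2)) = 2 & 2 = 2

2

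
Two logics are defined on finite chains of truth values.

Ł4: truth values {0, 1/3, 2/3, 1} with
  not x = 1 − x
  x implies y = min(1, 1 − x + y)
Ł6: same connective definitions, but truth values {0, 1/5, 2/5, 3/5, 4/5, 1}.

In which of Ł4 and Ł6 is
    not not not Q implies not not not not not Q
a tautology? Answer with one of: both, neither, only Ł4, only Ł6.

both

In Ł4: every assignment gives 1 — tautology.
In Ł6: every assignment gives 1 — tautology.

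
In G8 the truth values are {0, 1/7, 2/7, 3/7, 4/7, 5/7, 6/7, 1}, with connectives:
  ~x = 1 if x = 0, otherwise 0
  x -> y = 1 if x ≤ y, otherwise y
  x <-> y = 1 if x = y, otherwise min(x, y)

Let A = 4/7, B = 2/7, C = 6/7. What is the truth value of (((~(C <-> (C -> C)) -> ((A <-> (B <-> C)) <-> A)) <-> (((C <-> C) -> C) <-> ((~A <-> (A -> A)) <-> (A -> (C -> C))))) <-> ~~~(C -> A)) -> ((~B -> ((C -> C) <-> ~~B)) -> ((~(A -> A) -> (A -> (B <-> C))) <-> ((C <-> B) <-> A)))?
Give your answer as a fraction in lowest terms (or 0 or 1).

C -> C = 6/7 -> 6/7 = 1
C <-> (C -> C) = 6/7 <-> 1 = 6/7
~(C <-> (C -> C)) = ~6/7 = 0
B <-> C = 2/7 <-> 6/7 = 2/7
A <-> (B <-> C) = 4/7 <-> 2/7 = 2/7
(A <-> (B <-> C)) <-> A = 2/7 <-> 4/7 = 2/7
~(C <-> (C -> C)) -> ((A <-> (B <-> C)) <-> A) = 0 -> 2/7 = 1
C <-> C = 6/7 <-> 6/7 = 1
(C <-> C) -> C = 1 -> 6/7 = 6/7
~A = ~4/7 = 0
A -> A = 4/7 -> 4/7 = 1
~A <-> (A -> A) = 0 <-> 1 = 0
C -> C = 6/7 -> 6/7 = 1
A -> (C -> C) = 4/7 -> 1 = 1
(~A <-> (A -> A)) <-> (A -> (C -> C)) = 0 <-> 1 = 0
((C <-> C) -> C) <-> ((~A <-> (A -> A)) <-> (A -> (C -> C))) = 6/7 <-> 0 = 0
(~(C <-> (C -> C)) -> ((A <-> (B <-> C)) <-> A)) <-> (((C <-> C) -> C) <-> ((~A <-> (A -> A)) <-> (A -> (C -> C)))) = 1 <-> 0 = 0
C -> A = 6/7 -> 4/7 = 4/7
~(C -> A) = ~4/7 = 0
~~(C -> A) = ~0 = 1
~~~(C -> A) = ~1 = 0
((~(C <-> (C -> C)) -> ((A <-> (B <-> C)) <-> A)) <-> (((C <-> C) -> C) <-> ((~A <-> (A -> A)) <-> (A -> (C -> C))))) <-> ~~~(C -> A) = 0 <-> 0 = 1
~B = ~2/7 = 0
C -> C = 6/7 -> 6/7 = 1
~B = ~2/7 = 0
~~B = ~0 = 1
(C -> C) <-> ~~B = 1 <-> 1 = 1
~B -> ((C -> C) <-> ~~B) = 0 -> 1 = 1
A -> A = 4/7 -> 4/7 = 1
~(A -> A) = ~1 = 0
B <-> C = 2/7 <-> 6/7 = 2/7
A -> (B <-> C) = 4/7 -> 2/7 = 2/7
~(A -> A) -> (A -> (B <-> C)) = 0 -> 2/7 = 1
C <-> B = 6/7 <-> 2/7 = 2/7
(C <-> B) <-> A = 2/7 <-> 4/7 = 2/7
(~(A -> A) -> (A -> (B <-> C))) <-> ((C <-> B) <-> A) = 1 <-> 2/7 = 2/7
(~B -> ((C -> C) <-> ~~B)) -> ((~(A -> A) -> (A -> (B <-> C))) <-> ((C <-> B) <-> A)) = 1 -> 2/7 = 2/7
(((~(C <-> (C -> C)) -> ((A <-> (B <-> C)) <-> A)) <-> (((C <-> C) -> C) <-> ((~A <-> (A -> A)) <-> (A -> (C -> C))))) <-> ~~~(C -> A)) -> ((~B -> ((C -> C) <-> ~~B)) -> ((~(A -> A) -> (A -> (B <-> C))) <-> ((C <-> B) <-> A))) = 1 -> 2/7 = 2/7

2/7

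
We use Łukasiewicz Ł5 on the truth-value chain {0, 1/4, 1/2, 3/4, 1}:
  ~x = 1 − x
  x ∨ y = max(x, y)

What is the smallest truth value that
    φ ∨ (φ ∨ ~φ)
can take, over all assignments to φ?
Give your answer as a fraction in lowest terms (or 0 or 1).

Take φ = 1/2:
~φ = ~1/2 = 1/2
φ ∨ ~φ = 1/2 ∨ 1/2 = 1/2
φ ∨ (φ ∨ ~φ) = 1/2 ∨ 1/2 = 1/2
No assignment yields a value below 1/2, so this is the minimum.

1/2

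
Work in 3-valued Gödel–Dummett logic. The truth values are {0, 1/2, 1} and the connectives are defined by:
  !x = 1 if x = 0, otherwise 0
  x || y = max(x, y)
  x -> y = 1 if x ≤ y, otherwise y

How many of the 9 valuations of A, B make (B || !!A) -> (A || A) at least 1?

A = 0, B = 0 ↦ 1  ≥
A = 0, B = 1/2 ↦ 0  <
A = 0, B = 1 ↦ 0  <
A = 1/2, B = 0 ↦ 1/2  <
A = 1/2, B = 1/2 ↦ 1/2  <
A = 1/2, B = 1 ↦ 1/2  <
A = 1, B = 0 ↦ 1  ≥
A = 1, B = 1/2 ↦ 1  ≥
A = 1, B = 1 ↦ 1  ≥
So 4 of the 9 assignments meet the threshold.

4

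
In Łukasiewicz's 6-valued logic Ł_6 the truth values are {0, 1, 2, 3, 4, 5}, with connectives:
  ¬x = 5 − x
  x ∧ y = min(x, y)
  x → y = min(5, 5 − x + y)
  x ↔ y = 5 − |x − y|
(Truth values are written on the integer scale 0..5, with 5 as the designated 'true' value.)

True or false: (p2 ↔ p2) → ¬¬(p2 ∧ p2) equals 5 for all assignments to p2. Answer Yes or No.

No

Counterexample: take p2 = 0.
p2 ↔ p2 = 0 ↔ 0 = 5
p2 ∧ p2 = 0 ∧ 0 = 0
¬(p2 ∧ p2) = ¬0 = 5
¬¬(p2 ∧ p2) = ¬5 = 0
(p2 ↔ p2) → ¬¬(p2 ∧ p2) = 5 → 0 = 0
This gives 0 ≠ 5.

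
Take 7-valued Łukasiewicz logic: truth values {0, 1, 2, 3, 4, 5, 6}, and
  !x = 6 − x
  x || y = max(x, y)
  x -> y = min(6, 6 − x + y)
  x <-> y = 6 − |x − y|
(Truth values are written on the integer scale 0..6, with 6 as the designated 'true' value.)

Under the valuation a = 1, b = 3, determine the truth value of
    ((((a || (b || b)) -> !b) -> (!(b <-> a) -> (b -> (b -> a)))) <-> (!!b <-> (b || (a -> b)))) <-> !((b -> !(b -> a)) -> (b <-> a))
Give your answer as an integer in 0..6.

b || b = 3 || 3 = 3
a || (b || b) = 1 || 3 = 3
!b = !3 = 3
(a || (b || b)) -> !b = 3 -> 3 = 6
b <-> a = 3 <-> 1 = 4
!(b <-> a) = !4 = 2
b -> a = 3 -> 1 = 4
b -> (b -> a) = 3 -> 4 = 6
!(b <-> a) -> (b -> (b -> a)) = 2 -> 6 = 6
((a || (b || b)) -> !b) -> (!(b <-> a) -> (b -> (b -> a))) = 6 -> 6 = 6
!b = !3 = 3
!!b = !3 = 3
a -> b = 1 -> 3 = 6
b || (a -> b) = 3 || 6 = 6
!!b <-> (b || (a -> b)) = 3 <-> 6 = 3
(((a || (b || b)) -> !b) -> (!(b <-> a) -> (b -> (b -> a)))) <-> (!!b <-> (b || (a -> b))) = 6 <-> 3 = 3
b -> a = 3 -> 1 = 4
!(b -> a) = !4 = 2
b -> !(b -> a) = 3 -> 2 = 5
b <-> a = 3 <-> 1 = 4
(b -> !(b -> a)) -> (b <-> a) = 5 -> 4 = 5
!((b -> !(b -> a)) -> (b <-> a)) = !5 = 1
((((a || (b || b)) -> !b) -> (!(b <-> a) -> (b -> (b -> a)))) <-> (!!b <-> (b || (a -> b)))) <-> !((b -> !(b -> a)) -> (b <-> a)) = 3 <-> 1 = 4

4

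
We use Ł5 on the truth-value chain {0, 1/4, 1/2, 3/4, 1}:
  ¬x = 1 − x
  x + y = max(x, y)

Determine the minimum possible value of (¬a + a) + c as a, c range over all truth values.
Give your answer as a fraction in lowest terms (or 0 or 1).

1/2

Take a = 1/2, c = 0:
¬a = ¬1/2 = 1/2
¬a + a = 1/2 + 1/2 = 1/2
(¬a + a) + c = 1/2 + 0 = 1/2
No assignment yields a value below 1/2, so this is the minimum.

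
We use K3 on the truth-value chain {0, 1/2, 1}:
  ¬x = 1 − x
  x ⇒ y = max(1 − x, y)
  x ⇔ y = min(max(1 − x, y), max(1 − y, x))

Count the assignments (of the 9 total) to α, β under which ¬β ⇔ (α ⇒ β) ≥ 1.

1

α = 0, β = 0 ↦ 1  ≥
α = 0, β = 1/2 ↦ 1/2  <
α = 0, β = 1 ↦ 0  <
α = 1/2, β = 0 ↦ 1/2  <
α = 1/2, β = 1/2 ↦ 1/2  <
α = 1/2, β = 1 ↦ 0  <
α = 1, β = 0 ↦ 0  <
α = 1, β = 1/2 ↦ 1/2  <
α = 1, β = 1 ↦ 0  <
So 1 of the 9 assignments meets the threshold.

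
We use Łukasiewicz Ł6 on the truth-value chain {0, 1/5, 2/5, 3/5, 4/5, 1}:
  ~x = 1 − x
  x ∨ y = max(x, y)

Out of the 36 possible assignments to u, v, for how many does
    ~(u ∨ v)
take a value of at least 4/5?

4

value 1: 1 assignment (counts)
value 4/5: 3 assignments (counts)
value 3/5: 5 assignments
value 2/5: 7 assignments
value 1/5: 9 assignments
value 0: 11 assignments
So 4 of the 36 assignments meet the threshold.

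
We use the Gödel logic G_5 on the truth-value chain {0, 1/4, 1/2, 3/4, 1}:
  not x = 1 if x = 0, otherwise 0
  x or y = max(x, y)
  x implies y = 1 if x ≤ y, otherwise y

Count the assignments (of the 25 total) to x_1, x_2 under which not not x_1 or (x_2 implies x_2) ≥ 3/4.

value 1: 25 assignments (counts)
So 25 of the 25 assignments meet the threshold.

25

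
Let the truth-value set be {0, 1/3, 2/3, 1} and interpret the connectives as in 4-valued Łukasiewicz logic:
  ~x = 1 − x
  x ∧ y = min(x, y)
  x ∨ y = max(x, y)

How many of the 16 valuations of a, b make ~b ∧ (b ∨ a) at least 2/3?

4

a = 0, b = 0 ↦ 0  <
a = 0, b = 1/3 ↦ 1/3  <
a = 0, b = 2/3 ↦ 1/3  <
a = 0, b = 1 ↦ 0  <
a = 1/3, b = 0 ↦ 1/3  <
a = 1/3, b = 1/3 ↦ 1/3  <
a = 1/3, b = 2/3 ↦ 1/3  <
a = 1/3, b = 1 ↦ 0  <
a = 2/3, b = 0 ↦ 2/3  ≥
a = 2/3, b = 1/3 ↦ 2/3  ≥
a = 2/3, b = 2/3 ↦ 1/3  <
a = 2/3, b = 1 ↦ 0  <
a = 1, b = 0 ↦ 1  ≥
a = 1, b = 1/3 ↦ 2/3  ≥
a = 1, b = 2/3 ↦ 1/3  <
a = 1, b = 1 ↦ 0  <
So 4 of the 16 assignments meet the threshold.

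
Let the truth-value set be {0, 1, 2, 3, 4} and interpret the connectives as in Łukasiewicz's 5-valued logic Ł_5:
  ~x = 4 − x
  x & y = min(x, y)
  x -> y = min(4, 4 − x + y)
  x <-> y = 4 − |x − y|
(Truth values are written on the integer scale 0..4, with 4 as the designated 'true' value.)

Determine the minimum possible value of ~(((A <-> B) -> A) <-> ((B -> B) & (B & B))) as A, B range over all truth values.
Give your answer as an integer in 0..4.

0

Take A = 0, B = 0:
A <-> B = 0 <-> 0 = 4
(A <-> B) -> A = 4 -> 0 = 0
B -> B = 0 -> 0 = 4
B & B = 0 & 0 = 0
(B -> B) & (B & B) = 4 & 0 = 0
((A <-> B) -> A) <-> ((B -> B) & (B & B)) = 0 <-> 0 = 4
~(((A <-> B) -> A) <-> ((B -> B) & (B & B))) = ~4 = 0
No assignment yields a value below 0, so this is the minimum.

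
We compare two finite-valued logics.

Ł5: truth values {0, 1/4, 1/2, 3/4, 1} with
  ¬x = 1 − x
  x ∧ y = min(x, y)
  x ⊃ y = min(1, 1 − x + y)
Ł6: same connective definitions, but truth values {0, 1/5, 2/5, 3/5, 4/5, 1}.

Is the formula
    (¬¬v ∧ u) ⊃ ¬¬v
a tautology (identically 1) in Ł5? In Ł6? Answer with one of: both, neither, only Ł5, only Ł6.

both

In Ł5: every assignment gives 1 — tautology.
In Ł6: every assignment gives 1 — tautology.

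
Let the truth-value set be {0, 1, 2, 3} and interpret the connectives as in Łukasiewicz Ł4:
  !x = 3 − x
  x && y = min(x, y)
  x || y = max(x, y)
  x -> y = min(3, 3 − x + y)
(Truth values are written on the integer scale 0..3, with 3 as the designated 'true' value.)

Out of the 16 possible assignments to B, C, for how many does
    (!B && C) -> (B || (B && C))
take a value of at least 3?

11

B = 0, C = 0 ↦ 3  ≥
B = 0, C = 1 ↦ 2  <
B = 0, C = 2 ↦ 1  <
B = 0, C = 3 ↦ 0  <
B = 1, C = 0 ↦ 3  ≥
B = 1, C = 1 ↦ 3  ≥
B = 1, C = 2 ↦ 2  <
B = 1, C = 3 ↦ 2  <
B = 2, C = 0 ↦ 3  ≥
B = 2, C = 1 ↦ 3  ≥
B = 2, C = 2 ↦ 3  ≥
B = 2, C = 3 ↦ 3  ≥
B = 3, C = 0 ↦ 3  ≥
B = 3, C = 1 ↦ 3  ≥
B = 3, C = 2 ↦ 3  ≥
B = 3, C = 3 ↦ 3  ≥
So 11 of the 16 assignments meet the threshold.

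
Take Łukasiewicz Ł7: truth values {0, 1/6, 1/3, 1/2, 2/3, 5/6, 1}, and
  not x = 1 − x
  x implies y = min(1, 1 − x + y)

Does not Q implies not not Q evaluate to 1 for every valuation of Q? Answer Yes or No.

No

Counterexample: take Q = 0.
not Q = not 0 = 1
not Q = not 0 = 1
not not Q = not 1 = 0
not Q implies not not Q = 1 implies 0 = 0
This gives 0 ≠ 1.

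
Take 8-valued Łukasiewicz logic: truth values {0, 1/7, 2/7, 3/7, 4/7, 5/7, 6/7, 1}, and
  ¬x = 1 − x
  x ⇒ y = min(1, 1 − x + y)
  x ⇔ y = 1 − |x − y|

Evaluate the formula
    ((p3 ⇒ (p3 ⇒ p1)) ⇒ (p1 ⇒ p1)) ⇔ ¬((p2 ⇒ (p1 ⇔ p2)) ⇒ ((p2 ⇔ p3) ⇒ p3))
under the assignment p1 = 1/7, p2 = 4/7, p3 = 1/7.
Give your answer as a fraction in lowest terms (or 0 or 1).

3/7

p3 ⇒ p1 = 1/7 ⇒ 1/7 = 1
p3 ⇒ (p3 ⇒ p1) = 1/7 ⇒ 1 = 1
p1 ⇒ p1 = 1/7 ⇒ 1/7 = 1
(p3 ⇒ (p3 ⇒ p1)) ⇒ (p1 ⇒ p1) = 1 ⇒ 1 = 1
p1 ⇔ p2 = 1/7 ⇔ 4/7 = 4/7
p2 ⇒ (p1 ⇔ p2) = 4/7 ⇒ 4/7 = 1
p2 ⇔ p3 = 4/7 ⇔ 1/7 = 4/7
(p2 ⇔ p3) ⇒ p3 = 4/7 ⇒ 1/7 = 4/7
(p2 ⇒ (p1 ⇔ p2)) ⇒ ((p2 ⇔ p3) ⇒ p3) = 1 ⇒ 4/7 = 4/7
¬((p2 ⇒ (p1 ⇔ p2)) ⇒ ((p2 ⇔ p3) ⇒ p3)) = ¬4/7 = 3/7
((p3 ⇒ (p3 ⇒ p1)) ⇒ (p1 ⇒ p1)) ⇔ ¬((p2 ⇒ (p1 ⇔ p2)) ⇒ ((p2 ⇔ p3) ⇒ p3)) = 1 ⇔ 3/7 = 3/7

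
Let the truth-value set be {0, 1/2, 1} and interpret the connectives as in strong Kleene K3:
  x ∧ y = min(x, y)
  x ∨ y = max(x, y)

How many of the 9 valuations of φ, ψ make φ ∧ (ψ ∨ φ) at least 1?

3

φ = 0, ψ = 0 ↦ 0  <
φ = 0, ψ = 1/2 ↦ 0  <
φ = 0, ψ = 1 ↦ 0  <
φ = 1/2, ψ = 0 ↦ 1/2  <
φ = 1/2, ψ = 1/2 ↦ 1/2  <
φ = 1/2, ψ = 1 ↦ 1/2  <
φ = 1, ψ = 0 ↦ 1  ≥
φ = 1, ψ = 1/2 ↦ 1  ≥
φ = 1, ψ = 1 ↦ 1  ≥
So 3 of the 9 assignments meet the threshold.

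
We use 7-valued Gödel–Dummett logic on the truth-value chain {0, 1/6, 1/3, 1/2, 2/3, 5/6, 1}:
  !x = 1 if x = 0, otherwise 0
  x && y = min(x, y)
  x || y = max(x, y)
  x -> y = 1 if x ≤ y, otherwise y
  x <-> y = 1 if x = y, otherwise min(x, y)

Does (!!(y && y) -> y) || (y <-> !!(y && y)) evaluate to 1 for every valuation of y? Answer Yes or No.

Counterexample: take y = 1/6.
y && y = 1/6 && 1/6 = 1/6
!(y && y) = !1/6 = 0
!!(y && y) = !0 = 1
!!(y && y) -> y = 1 -> 1/6 = 1/6
y && y = 1/6 && 1/6 = 1/6
!(y && y) = !1/6 = 0
!!(y && y) = !0 = 1
y <-> !!(y && y) = 1/6 <-> 1 = 1/6
(!!(y && y) -> y) || (y <-> !!(y && y)) = 1/6 || 1/6 = 1/6
This gives 1/6 ≠ 1.

No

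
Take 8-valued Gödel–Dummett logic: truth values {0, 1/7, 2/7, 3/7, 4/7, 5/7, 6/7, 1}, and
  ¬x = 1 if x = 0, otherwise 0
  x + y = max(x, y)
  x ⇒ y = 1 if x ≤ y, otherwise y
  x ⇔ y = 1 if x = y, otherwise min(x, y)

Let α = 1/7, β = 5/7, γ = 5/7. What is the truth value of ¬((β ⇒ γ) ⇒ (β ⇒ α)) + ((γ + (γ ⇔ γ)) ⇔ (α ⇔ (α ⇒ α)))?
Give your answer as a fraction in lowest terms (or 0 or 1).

β ⇒ γ = 5/7 ⇒ 5/7 = 1
β ⇒ α = 5/7 ⇒ 1/7 = 1/7
(β ⇒ γ) ⇒ (β ⇒ α) = 1 ⇒ 1/7 = 1/7
¬((β ⇒ γ) ⇒ (β ⇒ α)) = ¬1/7 = 0
γ ⇔ γ = 5/7 ⇔ 5/7 = 1
γ + (γ ⇔ γ) = 5/7 + 1 = 1
α ⇒ α = 1/7 ⇒ 1/7 = 1
α ⇔ (α ⇒ α) = 1/7 ⇔ 1 = 1/7
(γ + (γ ⇔ γ)) ⇔ (α ⇔ (α ⇒ α)) = 1 ⇔ 1/7 = 1/7
¬((β ⇒ γ) ⇒ (β ⇒ α)) + ((γ + (γ ⇔ γ)) ⇔ (α ⇔ (α ⇒ α))) = 0 + 1/7 = 1/7

1/7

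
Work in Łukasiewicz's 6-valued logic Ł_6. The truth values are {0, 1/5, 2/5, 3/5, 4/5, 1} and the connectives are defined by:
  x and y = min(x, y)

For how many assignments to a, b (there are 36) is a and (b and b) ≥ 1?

value 1: 1 assignment (counts)
value 4/5: 3 assignments
value 3/5: 5 assignments
value 2/5: 7 assignments
value 1/5: 9 assignments
value 0: 11 assignments
So 1 of the 36 assignments meets the threshold.

1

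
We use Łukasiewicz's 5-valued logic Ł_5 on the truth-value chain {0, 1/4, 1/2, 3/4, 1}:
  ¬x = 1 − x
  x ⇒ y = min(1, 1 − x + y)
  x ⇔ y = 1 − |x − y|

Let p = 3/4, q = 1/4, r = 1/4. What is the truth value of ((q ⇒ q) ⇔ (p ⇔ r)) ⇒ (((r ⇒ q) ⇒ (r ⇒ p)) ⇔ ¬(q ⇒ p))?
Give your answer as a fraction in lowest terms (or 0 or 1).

q ⇒ q = 1/4 ⇒ 1/4 = 1
p ⇔ r = 3/4 ⇔ 1/4 = 1/2
(q ⇒ q) ⇔ (p ⇔ r) = 1 ⇔ 1/2 = 1/2
r ⇒ q = 1/4 ⇒ 1/4 = 1
r ⇒ p = 1/4 ⇒ 3/4 = 1
(r ⇒ q) ⇒ (r ⇒ p) = 1 ⇒ 1 = 1
q ⇒ p = 1/4 ⇒ 3/4 = 1
¬(q ⇒ p) = ¬1 = 0
((r ⇒ q) ⇒ (r ⇒ p)) ⇔ ¬(q ⇒ p) = 1 ⇔ 0 = 0
((q ⇒ q) ⇔ (p ⇔ r)) ⇒ (((r ⇒ q) ⇒ (r ⇒ p)) ⇔ ¬(q ⇒ p)) = 1/2 ⇒ 0 = 1/2

1/2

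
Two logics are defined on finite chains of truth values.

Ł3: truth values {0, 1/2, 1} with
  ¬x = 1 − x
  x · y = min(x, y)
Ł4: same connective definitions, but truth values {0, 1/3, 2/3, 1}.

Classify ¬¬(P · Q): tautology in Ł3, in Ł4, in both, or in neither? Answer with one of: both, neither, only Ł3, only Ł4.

In Ł3: at P = 0, Q = 0 the value is 0 — not a tautology.
In Ł4: at P = 0, Q = 0 the value is 0 — not a tautology.

neither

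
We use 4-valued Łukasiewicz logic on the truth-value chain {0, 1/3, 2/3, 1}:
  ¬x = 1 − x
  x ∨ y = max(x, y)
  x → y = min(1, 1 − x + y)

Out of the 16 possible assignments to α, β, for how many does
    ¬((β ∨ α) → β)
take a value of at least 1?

1

α = 0, β = 0 ↦ 0  <
α = 0, β = 1/3 ↦ 0  <
α = 0, β = 2/3 ↦ 0  <
α = 0, β = 1 ↦ 0  <
α = 1/3, β = 0 ↦ 1/3  <
α = 1/3, β = 1/3 ↦ 0  <
α = 1/3, β = 2/3 ↦ 0  <
α = 1/3, β = 1 ↦ 0  <
α = 2/3, β = 0 ↦ 2/3  <
α = 2/3, β = 1/3 ↦ 1/3  <
α = 2/3, β = 2/3 ↦ 0  <
α = 2/3, β = 1 ↦ 0  <
α = 1, β = 0 ↦ 1  ≥
α = 1, β = 1/3 ↦ 2/3  <
α = 1, β = 2/3 ↦ 1/3  <
α = 1, β = 1 ↦ 0  <
So 1 of the 16 assignments meets the threshold.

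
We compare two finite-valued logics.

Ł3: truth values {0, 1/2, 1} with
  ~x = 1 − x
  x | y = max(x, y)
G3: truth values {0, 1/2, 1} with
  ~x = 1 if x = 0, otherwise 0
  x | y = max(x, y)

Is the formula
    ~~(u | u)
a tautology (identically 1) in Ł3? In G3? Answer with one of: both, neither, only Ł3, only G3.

neither

In Ł3: at u = 0 the value is 0 — not a tautology.
In G3: at u = 0 the value is 0 — not a tautology.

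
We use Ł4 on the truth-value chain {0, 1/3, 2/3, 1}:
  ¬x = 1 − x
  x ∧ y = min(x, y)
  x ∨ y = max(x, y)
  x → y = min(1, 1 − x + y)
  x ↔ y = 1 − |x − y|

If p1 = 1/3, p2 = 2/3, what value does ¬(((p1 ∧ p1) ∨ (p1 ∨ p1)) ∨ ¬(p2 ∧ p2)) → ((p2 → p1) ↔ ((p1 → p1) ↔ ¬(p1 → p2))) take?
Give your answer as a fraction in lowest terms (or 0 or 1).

p1 ∧ p1 = 1/3 ∧ 1/3 = 1/3
p1 ∨ p1 = 1/3 ∨ 1/3 = 1/3
(p1 ∧ p1) ∨ (p1 ∨ p1) = 1/3 ∨ 1/3 = 1/3
p2 ∧ p2 = 2/3 ∧ 2/3 = 2/3
¬(p2 ∧ p2) = ¬2/3 = 1/3
((p1 ∧ p1) ∨ (p1 ∨ p1)) ∨ ¬(p2 ∧ p2) = 1/3 ∨ 1/3 = 1/3
¬(((p1 ∧ p1) ∨ (p1 ∨ p1)) ∨ ¬(p2 ∧ p2)) = ¬1/3 = 2/3
p2 → p1 = 2/3 → 1/3 = 2/3
p1 → p1 = 1/3 → 1/3 = 1
p1 → p2 = 1/3 → 2/3 = 1
¬(p1 → p2) = ¬1 = 0
(p1 → p1) ↔ ¬(p1 → p2) = 1 ↔ 0 = 0
(p2 → p1) ↔ ((p1 → p1) ↔ ¬(p1 → p2)) = 2/3 ↔ 0 = 1/3
¬(((p1 ∧ p1) ∨ (p1 ∨ p1)) ∨ ¬(p2 ∧ p2)) → ((p2 → p1) ↔ ((p1 → p1) ↔ ¬(p1 → p2))) = 2/3 → 1/3 = 2/3

2/3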